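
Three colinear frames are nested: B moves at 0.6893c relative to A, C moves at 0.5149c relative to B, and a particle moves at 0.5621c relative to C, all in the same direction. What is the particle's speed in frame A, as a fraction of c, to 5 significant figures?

u ≈ 0.96752c

Compose boost 2: (0.5149 + 0.6893)/(1 + 0.5149×0.6893) = 1.2042/1.354921 = 0.8887606
Compose boost 3: (0.5621 + 0.8887606)/(1 + 0.5621×0.8887606) = 1.450861/1.499572 = 0.96752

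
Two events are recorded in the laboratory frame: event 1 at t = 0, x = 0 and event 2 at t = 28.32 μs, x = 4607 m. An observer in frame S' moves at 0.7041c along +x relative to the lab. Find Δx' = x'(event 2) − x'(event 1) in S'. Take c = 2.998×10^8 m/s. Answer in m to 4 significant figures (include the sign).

γ = 1/√(1 − 0.7041²) = 1.40825
Δx' = γ(Δx − vΔt) = 1.40825 × (4607 m − 0.7041×(2.998×10^8 m/s)×28.32×10^-6 s)
= 1.40825 × (-1371.05 m) = -1931 m

Δx' ≈ -1931 m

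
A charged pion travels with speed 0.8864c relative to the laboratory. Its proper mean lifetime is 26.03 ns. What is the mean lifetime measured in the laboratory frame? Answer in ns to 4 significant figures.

γ = 1/√(1 − 0.8864²) = 2.16020
Time dilation: Δt = γτ₀ = 2.16020 × 26.03 ns = 56.23 ns

Δt ≈ 56.23 ns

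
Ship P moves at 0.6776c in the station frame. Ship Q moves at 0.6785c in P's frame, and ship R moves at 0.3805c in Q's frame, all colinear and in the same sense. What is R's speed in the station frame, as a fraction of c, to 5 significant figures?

u ≈ 0.96750c

Compose boost 2: (0.6785 + 0.6776)/(1 + 0.6785×0.6776) = 1.3561/1.459752 = 0.9289937
Compose boost 3: (0.3805 + 0.9289937)/(1 + 0.3805×0.9289937) = 1.309494/1.353482 = 0.96750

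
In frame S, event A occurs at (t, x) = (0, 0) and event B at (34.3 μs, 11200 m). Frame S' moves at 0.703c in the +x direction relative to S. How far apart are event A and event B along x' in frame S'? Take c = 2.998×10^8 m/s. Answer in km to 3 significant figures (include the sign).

γ = 1/√(1 − 0.703²) = 1.4061
Δx' = γ(Δx − vΔt) = 1.4061 × (11200 m − 0.703×(2.998×10^8 m/s)×34.3×10^-6 s)
= 1.4061 × (3971.0 m) = 5.58 km

Δx' ≈ 5.58 km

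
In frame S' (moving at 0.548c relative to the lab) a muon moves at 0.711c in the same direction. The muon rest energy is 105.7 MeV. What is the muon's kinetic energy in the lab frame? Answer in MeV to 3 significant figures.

K ≈ 144 MeV

u_lab = (0.711 + 0.548)/(1 + 0.711×0.548) = 0.905998
γ = 1/√(1 − 0.905998²) = 2.3625
K = (γ − 1)m₀c² = (2.3625 − 1) × 105.7 = 1.3625 × 105.7 = 144 MeV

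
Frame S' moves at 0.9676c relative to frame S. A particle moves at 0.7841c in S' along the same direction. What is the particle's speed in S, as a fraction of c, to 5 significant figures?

u ≈ 0.99602c

Relativistic velocity addition: u = (u' + v)/(1 + u'v/c²)
= (0.7841 + 0.9676)/(1 + 0.7841×0.9676) = 1.7517/1.758695 = 0.99602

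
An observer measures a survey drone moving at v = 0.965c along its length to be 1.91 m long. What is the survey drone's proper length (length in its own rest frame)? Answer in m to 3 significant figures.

γ = 1/√(1 − 0.965²) = 3.8132
L₀ = γL = 3.8132 × 1.91 = 7.28 m

L₀ ≈ 7.28 m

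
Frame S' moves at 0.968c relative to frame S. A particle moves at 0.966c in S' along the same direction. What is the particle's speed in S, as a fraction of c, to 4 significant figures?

u ≈ 0.9994c

Relativistic velocity addition: u = (u' + v)/(1 + u'v/c²)
= (0.966 + 0.968)/(1 + 0.966×0.968) = 1.934/1.93509 = 0.9994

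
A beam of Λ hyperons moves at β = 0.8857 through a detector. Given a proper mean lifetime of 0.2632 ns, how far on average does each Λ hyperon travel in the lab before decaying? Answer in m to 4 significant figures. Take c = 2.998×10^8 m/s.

d ≈ 0.1505 m

γ = 1/√(1 − 0.8857²) = 2.15397
Dilated lifetime: Δt = γτ₀ = 2.15397 × 0.2632 ns = 0.566926 ns
d = vΔt = 0.8857c × 0.566926 ns = 2.65533×10^8 m/s × 5.66926×10^-10 s = 0.1505 m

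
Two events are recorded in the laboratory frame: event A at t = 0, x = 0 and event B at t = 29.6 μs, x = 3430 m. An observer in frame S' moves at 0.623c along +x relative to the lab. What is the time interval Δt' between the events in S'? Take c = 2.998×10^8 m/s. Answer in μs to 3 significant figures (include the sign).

Δt' ≈ 28.7 μs

γ = 1/√(1 − 0.623²) = 1.2784
Δt' = γ(Δt − vΔx/c²) = 1.2784 × (29.6 μs − 0.623×3430 m / (2.998×10^8 m/s))
= 1.2784 × (22.472 μs) = 28.7 μs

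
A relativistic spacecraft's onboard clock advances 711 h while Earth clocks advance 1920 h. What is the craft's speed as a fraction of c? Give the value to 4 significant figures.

β ≈ 0.9289

γ = Δt/τ₀ = 1920/711 = 2.70042
β = √(1 − 1/γ²) = √(1 − 1/2.70042²) = 0.9289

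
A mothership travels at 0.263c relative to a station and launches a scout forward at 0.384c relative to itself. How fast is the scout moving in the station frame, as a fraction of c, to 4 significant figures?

u ≈ 0.5877c

Compose boost 2: (0.384 + 0.263)/(1 + 0.384×0.263) = 0.6470/1.10099 = 0.5877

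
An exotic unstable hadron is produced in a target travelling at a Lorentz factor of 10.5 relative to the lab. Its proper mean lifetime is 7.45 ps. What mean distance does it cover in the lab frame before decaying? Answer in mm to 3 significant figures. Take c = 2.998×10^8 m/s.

β = √(1 − 1/γ²) = √(1 − 1/10.5²) = 0.99545
Dilated lifetime: Δt = γτ₀ = 10.5 × 7.45 ps = 78.225 ps
d = vΔt = 0.99545c × 78.225 ps = 2.9844×10^8 m/s × 7.8225×10^-11 s = 23.3 mm

d ≈ 23.3 mm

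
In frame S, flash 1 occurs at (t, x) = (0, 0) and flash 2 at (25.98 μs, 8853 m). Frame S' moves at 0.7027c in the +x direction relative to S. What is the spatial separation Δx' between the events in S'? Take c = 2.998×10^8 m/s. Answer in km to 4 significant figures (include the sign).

Δx' ≈ 4.750 km

γ = 1/√(1 − 0.7027²) = 1.40551
Δx' = γ(Δx − vΔt) = 1.40551 × (8853 m − 0.7027×(2.998×10^8 m/s)×25.98×10^-6 s)
= 1.40551 × (3379.81 m) = 4.750 km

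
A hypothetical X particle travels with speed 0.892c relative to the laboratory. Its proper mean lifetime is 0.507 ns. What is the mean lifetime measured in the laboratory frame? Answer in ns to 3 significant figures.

Δt ≈ 1.12 ns

γ = 1/√(1 − 0.892²) = 2.2122
Time dilation: Δt = γτ₀ = 2.2122 × 0.507 ns = 1.12 ns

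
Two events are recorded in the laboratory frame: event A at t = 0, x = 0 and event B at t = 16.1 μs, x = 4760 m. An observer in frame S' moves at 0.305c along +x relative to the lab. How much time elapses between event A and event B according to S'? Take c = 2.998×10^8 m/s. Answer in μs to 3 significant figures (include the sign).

γ = 1/√(1 − 0.305²) = 1.0500
Δt' = γ(Δt − vΔx/c²) = 1.0500 × (16.1 μs − 0.305×4760 m / (2.998×10^8 m/s))
= 1.0500 × (11.257 μs) = 11.8 μs

Δt' ≈ 11.8 μs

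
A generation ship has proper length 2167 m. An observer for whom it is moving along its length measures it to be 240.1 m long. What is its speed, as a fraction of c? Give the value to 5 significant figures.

β ≈ 0.99384

γ = L₀/L = 2167/240.1 = 9.025406
β = √(1 − 1/γ²) = 0.99384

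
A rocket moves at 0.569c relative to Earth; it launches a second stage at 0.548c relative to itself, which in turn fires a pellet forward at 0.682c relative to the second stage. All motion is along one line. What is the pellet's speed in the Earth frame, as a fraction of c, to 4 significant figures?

Compose boost 2: (0.548 + 0.569)/(1 + 0.548×0.569) = 1.117/1.31181 = 0.851494
Compose boost 3: (0.682 + 0.851494)/(1 + 0.682×0.851494) = 1.53349/1.58072 = 0.9701

u ≈ 0.9701c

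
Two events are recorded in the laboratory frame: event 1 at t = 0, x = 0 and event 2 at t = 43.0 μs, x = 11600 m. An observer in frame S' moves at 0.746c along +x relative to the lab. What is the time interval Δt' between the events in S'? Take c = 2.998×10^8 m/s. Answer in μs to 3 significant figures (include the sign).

Δt' ≈ 21.2 μs

γ = 1/√(1 − 0.746²) = 1.5016
Δt' = γ(Δt − vΔx/c²) = 1.5016 × (43.0 μs − 0.746×11600 m / (2.998×10^8 m/s))
= 1.5016 × (14.135 μs) = 21.2 μs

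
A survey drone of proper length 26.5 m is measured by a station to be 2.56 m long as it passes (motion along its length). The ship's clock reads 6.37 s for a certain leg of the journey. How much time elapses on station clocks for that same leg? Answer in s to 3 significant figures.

Length contraction ⇒ γ = L₀/L = 26.5/2.56 = 10.352
Time dilation: Δt = γτ₀ = 10.352 × 6.37 s = 65.9 s

Δt ≈ 65.9 s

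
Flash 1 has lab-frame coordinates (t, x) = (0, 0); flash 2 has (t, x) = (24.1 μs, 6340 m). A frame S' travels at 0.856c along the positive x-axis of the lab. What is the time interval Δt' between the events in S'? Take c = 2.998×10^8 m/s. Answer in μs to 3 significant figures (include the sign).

Δt' ≈ 11.6 μs

γ = 1/√(1 − 0.856²) = 1.9343
Δt' = γ(Δt − vΔx/c²) = 1.9343 × (24.1 μs − 0.856×6340 m / (2.998×10^8 m/s))
= 1.9343 × (5.9978 μs) = 11.6 μs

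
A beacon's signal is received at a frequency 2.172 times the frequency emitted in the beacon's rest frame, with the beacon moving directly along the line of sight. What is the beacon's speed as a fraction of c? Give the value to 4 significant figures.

β ≈ 0.6502

f_obs/f_src = √((1+β)/(1−β)) = 2.172  ⇒  (1+β)/(1−β) = 4.71758
β = |1 − D²|/(1 + D²) = |1 − 4.71758|/(1 + 4.71758) = 0.6502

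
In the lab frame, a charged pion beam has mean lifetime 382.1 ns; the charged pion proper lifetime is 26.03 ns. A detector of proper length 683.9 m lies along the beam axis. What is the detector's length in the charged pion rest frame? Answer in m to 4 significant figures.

Time dilation ⇒ γ = Δt/τ₀ = 382.1/26.03 = 14.6792
Length contraction: L = L₀/γ = 683.9/14.6792 = 46.59 m

L ≈ 46.59 m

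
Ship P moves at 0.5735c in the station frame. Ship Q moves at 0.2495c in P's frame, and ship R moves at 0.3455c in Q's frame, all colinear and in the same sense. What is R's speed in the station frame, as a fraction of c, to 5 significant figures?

u ≈ 0.85323c

Compose boost 2: (0.2495 + 0.5735)/(1 + 0.2495×0.5735) = 0.82300/1.143088 = 0.7199794
Compose boost 3: (0.3455 + 0.7199794)/(1 + 0.3455×0.7199794) = 1.065479/1.248753 = 0.85323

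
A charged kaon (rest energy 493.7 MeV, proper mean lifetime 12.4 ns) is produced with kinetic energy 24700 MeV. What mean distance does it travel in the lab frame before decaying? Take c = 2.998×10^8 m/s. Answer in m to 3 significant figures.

d ≈ 190 m

γ = 1 + K/(m₀c²) = 1 + 24700/493.7 = 51.030
β = √(1 − 1/γ²) = 0.99981
Dilated lifetime: γτ₀ = 51.030 × 12.4 ns = 632.78 ns
d = βc·γτ₀ = 0.99981 × (2.998×10^8 m/s) × 6.3278×10^-7 s = 190 m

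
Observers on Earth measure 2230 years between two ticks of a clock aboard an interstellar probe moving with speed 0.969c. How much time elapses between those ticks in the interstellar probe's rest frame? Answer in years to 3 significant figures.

τ₀ ≈ 551 years

γ = 1/√(1 − 0.969²) = 4.0476
Proper time: τ₀ = Δt/γ = 2230/4.0476 = 551 years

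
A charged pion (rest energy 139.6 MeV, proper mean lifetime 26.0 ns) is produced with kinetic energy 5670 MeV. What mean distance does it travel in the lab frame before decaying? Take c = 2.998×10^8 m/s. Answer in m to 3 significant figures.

γ = 1 + K/(m₀c²) = 1 + 5670/139.6 = 41.616
β = √(1 − 1/γ²) = 0.99971
Dilated lifetime: γτ₀ = 41.616 × 26.0 ns = 1082.0 ns
d = βc·γτ₀ = 0.99971 × (2.998×10^8 m/s) × 1.0820×10^-6 s = 324 m

d ≈ 324 m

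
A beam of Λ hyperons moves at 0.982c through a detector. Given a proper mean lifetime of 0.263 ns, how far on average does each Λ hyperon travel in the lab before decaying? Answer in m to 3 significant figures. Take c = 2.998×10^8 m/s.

γ = 1/√(1 − 0.982²) = 5.2943
Dilated lifetime: Δt = γτ₀ = 5.2943 × 0.263 ns = 1.3924 ns
d = vΔt = 0.982c × 1.3924 ns = 2.9440×10^8 m/s × 1.3924×10^-9 s = 0.410 m

d ≈ 0.410 m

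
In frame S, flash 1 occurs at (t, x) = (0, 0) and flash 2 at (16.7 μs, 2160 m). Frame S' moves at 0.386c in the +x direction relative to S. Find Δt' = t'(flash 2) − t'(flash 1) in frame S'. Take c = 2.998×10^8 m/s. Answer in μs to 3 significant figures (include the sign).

Δt' ≈ 15.1 μs

γ = 1/√(1 − 0.386²) = 1.0840
Δt' = γ(Δt − vΔx/c²) = 1.0840 × (16.7 μs − 0.386×2160 m / (2.998×10^8 m/s))
= 1.0840 × (13.919 μs) = 15.1 μs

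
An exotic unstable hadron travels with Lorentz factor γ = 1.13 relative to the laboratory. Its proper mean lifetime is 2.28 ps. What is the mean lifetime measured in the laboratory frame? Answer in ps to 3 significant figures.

Δt ≈ 2.58 ps

γ = 1.13 (given)
Time dilation: Δt = γτ₀ = 1.13 × 2.28 ps = 2.58 ps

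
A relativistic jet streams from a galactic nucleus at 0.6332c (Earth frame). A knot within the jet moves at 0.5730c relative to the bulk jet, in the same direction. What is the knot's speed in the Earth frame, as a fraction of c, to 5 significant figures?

Relativistic velocity addition: u = (u' + v)/(1 + u'v/c²)
= (0.5730 + 0.6332)/(1 + 0.5730×0.6332) = 1.2062/1.362824 = 0.88507

u ≈ 0.88507c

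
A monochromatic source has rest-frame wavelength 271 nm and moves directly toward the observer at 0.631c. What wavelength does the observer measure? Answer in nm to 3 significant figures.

Relativistic Doppler: λ_obs = λ_src √((1−β)/(1+β))
= 271 × √(0.36900/1.6310) = 271 × 0.47565 = 129 nm

λ_obs ≈ 129 nm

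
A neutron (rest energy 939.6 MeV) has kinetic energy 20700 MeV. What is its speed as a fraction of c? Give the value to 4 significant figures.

γ = 1 + K/(m₀c²) = 1 + 20700/939.6 = 23.0307
β = √(1 − 1/γ²) = 0.9991

β ≈ 0.9991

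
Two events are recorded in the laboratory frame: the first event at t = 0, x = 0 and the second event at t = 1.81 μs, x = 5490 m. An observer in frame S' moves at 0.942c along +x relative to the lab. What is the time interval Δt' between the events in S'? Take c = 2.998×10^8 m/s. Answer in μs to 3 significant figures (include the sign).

Δt' ≈ -46.0 μs

γ = 1/√(1 − 0.942²) = 2.9796
Δt' = γ(Δt − vΔx/c²) = 2.9796 × (1.81 μs − 0.942×5490 m / (2.998×10^8 m/s))
= 2.9796 × (-15.440 μs) = -46.0 μs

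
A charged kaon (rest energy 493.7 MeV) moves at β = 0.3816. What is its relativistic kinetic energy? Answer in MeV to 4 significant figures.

K ≈ 40.42 MeV

γ = 1/√(1 − 0.3816²) = 1.08187
K = (γ − 1)m₀c² = (1.08187 − 1) × 493.7 MeV = 0.0818676 × 493.7 MeV = 40.42 MeV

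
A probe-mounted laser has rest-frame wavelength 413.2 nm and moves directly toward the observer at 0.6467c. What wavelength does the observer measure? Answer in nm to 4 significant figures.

λ_obs ≈ 191.4 nm

Relativistic Doppler: λ_obs = λ_src √((1−β)/(1+β))
= 413.2 × √(0.353300/1.64670) = 413.2 × 0.463196 = 191.4 nm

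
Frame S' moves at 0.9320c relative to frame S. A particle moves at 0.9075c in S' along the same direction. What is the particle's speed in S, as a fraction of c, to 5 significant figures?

u ≈ 0.99659c

Relativistic velocity addition: u = (u' + v)/(1 + u'v/c²)
= (0.9075 + 0.9320)/(1 + 0.9075×0.9320) = 1.8395/1.845790 = 0.99659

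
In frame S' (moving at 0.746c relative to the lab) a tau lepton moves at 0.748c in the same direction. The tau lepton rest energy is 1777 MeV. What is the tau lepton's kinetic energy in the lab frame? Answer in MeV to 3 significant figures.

K ≈ 4490 MeV

u_lab = (0.748 + 0.746)/(1 + 0.748×0.746) = 0.958917
γ = 1/√(1 − 0.958917²) = 3.5250
K = (γ − 1)m₀c² = (3.5250 − 1) × 1777 = 2.5250 × 1777 = 4490 MeV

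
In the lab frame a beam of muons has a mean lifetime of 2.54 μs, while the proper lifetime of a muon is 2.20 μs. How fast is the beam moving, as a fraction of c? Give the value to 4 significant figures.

γ = Δt/τ₀ = 2.54/2.20 = 1.15455
β = √(1 − 1/γ²) = √(1 − 1/1.15455²) = 0.4998

β ≈ 0.4998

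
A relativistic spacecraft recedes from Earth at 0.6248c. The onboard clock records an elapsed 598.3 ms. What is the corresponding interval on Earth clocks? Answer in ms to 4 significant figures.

Δt ≈ 766.3 ms

γ = 1/√(1 − 0.6248²) = 1.28076
Time dilation: Δt = γτ₀ = 1.28076 × 598.3 ms = 766.3 ms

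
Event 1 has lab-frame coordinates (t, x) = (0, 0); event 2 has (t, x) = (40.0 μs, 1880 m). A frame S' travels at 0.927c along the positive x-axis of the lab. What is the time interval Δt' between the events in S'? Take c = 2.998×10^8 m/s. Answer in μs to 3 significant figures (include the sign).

γ = 1/√(1 − 0.927²) = 2.6662
Δt' = γ(Δt − vΔx/c²) = 2.6662 × (40.0 μs − 0.927×1880 m / (2.998×10^8 m/s))
= 2.6662 × (34.187 μs) = 91.2 μs

Δt' ≈ 91.2 μs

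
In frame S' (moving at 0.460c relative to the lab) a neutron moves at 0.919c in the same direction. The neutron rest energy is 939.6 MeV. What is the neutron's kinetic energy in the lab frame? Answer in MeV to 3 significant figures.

K ≈ 2880 MeV

u_lab = (0.919 + 0.460)/(1 + 0.919×0.460) = 0.969257
γ = 1/√(1 − 0.969257²) = 4.0642
K = (γ − 1)m₀c² = (4.0642 − 1) × 939.6 = 3.0642 × 939.6 = 2880 MeV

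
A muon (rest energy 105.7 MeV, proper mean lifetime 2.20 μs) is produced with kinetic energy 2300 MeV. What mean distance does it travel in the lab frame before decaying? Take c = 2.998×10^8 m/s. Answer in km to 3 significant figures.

d ≈ 15.0 km

γ = 1 + K/(m₀c²) = 1 + 2300/105.7 = 22.760
β = √(1 − 1/γ²) = 0.99903
Dilated lifetime: γτ₀ = 22.760 × 2.20 μs = 50.071 μs
d = βc·γτ₀ = 0.99903 × (2.998×10^8 m/s) × 5.0071×10^-5 s = 15.0 km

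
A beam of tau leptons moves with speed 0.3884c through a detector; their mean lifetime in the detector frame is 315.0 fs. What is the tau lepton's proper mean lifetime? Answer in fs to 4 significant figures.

γ = 1/√(1 − 0.3884²) = 1.08520
Proper time: τ₀ = Δt/γ = 315.0/1.08520 = 290.3 fs

τ₀ ≈ 290.3 fs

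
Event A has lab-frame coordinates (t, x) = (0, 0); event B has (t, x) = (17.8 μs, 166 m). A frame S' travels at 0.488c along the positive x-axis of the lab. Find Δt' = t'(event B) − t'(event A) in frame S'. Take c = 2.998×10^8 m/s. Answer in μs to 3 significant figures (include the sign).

Δt' ≈ 20.1 μs

γ = 1/√(1 − 0.488²) = 1.1457
Δt' = γ(Δt − vΔx/c²) = 1.1457 × (17.8 μs − 0.488×166 m / (2.998×10^8 m/s))
= 1.1457 × (17.530 μs) = 20.1 μs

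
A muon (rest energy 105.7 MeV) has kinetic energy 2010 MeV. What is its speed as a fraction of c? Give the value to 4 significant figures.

β ≈ 0.9988

γ = 1 + K/(m₀c²) = 1 + 2010/105.7 = 20.0161
β = √(1 − 1/γ²) = 0.9988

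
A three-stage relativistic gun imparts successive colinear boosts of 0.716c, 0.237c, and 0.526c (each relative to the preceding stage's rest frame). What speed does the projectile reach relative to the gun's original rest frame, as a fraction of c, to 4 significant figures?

Compose boost 2: (0.237 + 0.716)/(1 + 0.237×0.716) = 0.9530/1.16969 = 0.814744
Compose boost 3: (0.526 + 0.814744)/(1 + 0.526×0.814744) = 1.34074/1.42856 = 0.9385

u ≈ 0.9385c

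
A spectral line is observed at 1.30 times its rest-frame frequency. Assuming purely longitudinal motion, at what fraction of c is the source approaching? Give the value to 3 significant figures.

f_obs/f_src = √((1+β)/(1−β)) = 1.30  ⇒  (1+β)/(1−β) = 1.6900
β = |1 − D²|/(1 + D²) = |1 − 1.6900|/(1 + 1.6900) = 0.257

β ≈ 0.257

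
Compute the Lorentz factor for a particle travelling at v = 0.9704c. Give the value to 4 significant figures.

γ = 1/√(1 − β²) = 1/√(1 − 0.9704²) = 1/√(0.0583238) = 4.141

γ ≈ 4.141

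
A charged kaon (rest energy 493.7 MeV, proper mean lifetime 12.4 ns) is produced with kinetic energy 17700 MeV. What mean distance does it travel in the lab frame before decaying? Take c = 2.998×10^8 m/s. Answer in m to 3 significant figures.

d ≈ 137 m

γ = 1 + K/(m₀c²) = 1 + 17700/493.7 = 36.852
β = √(1 − 1/γ²) = 0.99963
Dilated lifetime: γτ₀ = 36.852 × 12.4 ns = 456.96 ns
d = βc·γτ₀ = 0.99963 × (2.998×10^8 m/s) × 4.5696×10^-7 s = 137 m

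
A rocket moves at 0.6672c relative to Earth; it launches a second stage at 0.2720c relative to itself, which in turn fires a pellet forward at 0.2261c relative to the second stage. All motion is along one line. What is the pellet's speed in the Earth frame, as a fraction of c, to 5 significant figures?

u ≈ 0.86548c

Compose boost 2: (0.2720 + 0.6672)/(1 + 0.2720×0.6672) = 0.93920/1.181478 = 0.7949362
Compose boost 3: (0.2261 + 0.7949362)/(1 + 0.2261×0.7949362) = 1.021036/1.179735 = 0.86548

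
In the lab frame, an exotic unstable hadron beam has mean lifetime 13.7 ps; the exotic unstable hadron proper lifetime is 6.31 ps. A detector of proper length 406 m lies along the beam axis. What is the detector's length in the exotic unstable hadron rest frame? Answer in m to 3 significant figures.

L ≈ 187 m

Time dilation ⇒ γ = Δt/τ₀ = 13.7/6.31 = 2.1712
Length contraction: L = L₀/γ = 406/2.1712 = 187 m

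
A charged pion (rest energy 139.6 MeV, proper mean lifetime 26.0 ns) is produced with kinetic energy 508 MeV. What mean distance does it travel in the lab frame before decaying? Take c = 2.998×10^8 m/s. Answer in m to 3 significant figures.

d ≈ 35.3 m

γ = 1 + K/(m₀c²) = 1 + 508/139.6 = 4.6390
β = √(1 − 1/γ²) = 0.97649
Dilated lifetime: γτ₀ = 4.6390 × 26.0 ns = 120.61 ns
d = βc·γτ₀ = 0.97649 × (2.998×10^8 m/s) × 1.2061×10^-7 s = 35.3 m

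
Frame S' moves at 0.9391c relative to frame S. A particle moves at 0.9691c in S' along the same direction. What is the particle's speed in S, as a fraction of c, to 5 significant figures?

u ≈ 0.99901c

Relativistic velocity addition: u = (u' + v)/(1 + u'v/c²)
= (0.9691 + 0.9391)/(1 + 0.9691×0.9391) = 1.9082/1.910082 = 0.99901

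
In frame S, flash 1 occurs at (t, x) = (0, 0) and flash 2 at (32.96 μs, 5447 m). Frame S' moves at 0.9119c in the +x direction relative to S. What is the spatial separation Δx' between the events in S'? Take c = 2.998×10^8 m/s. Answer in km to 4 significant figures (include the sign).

Δx' ≈ -8.684 km

γ = 1/√(1 − 0.9119²) = 2.43657
Δx' = γ(Δx − vΔt) = 2.43657 × (5447 m − 0.9119×(2.998×10^8 m/s)×32.96×10^-6 s)
= 2.43657 × (-3563.86 m) = -8.684 km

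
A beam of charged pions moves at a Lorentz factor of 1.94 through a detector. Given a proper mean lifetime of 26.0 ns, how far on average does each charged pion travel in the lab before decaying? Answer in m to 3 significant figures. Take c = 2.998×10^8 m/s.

β = √(1 − 1/γ²) = √(1 − 1/1.94²) = 0.85691
Dilated lifetime: Δt = γτ₀ = 1.94 × 26.0 ns = 50.440 ns
d = vΔt = 0.85691c × 50.440 ns = 2.5690×10^8 m/s × 5.0440×10^-8 s = 13.0 m

d ≈ 13.0 m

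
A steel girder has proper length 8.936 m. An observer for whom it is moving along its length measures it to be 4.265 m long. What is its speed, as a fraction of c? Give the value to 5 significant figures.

β ≈ 0.87875

γ = L₀/L = 8.936/4.265 = 2.095193
β = √(1 − 1/γ²) = 0.87875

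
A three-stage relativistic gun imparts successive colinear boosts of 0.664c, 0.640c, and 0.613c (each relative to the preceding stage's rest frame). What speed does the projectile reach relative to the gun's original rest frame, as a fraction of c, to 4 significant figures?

u ≈ 0.9790c

Compose boost 2: (0.640 + 0.664)/(1 + 0.640×0.664) = 1.304/1.42496 = 0.915113
Compose boost 3: (0.613 + 0.915113)/(1 + 0.613×0.915113) = 1.52811/1.56096 = 0.9790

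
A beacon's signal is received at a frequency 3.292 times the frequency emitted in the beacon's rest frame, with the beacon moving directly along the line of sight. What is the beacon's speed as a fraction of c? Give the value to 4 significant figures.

f_obs/f_src = √((1+β)/(1−β)) = 3.292  ⇒  (1+β)/(1−β) = 10.8373
β = |1 − D²|/(1 + D²) = |1 − 10.8373|/(1 + 10.8373) = 0.8310

β ≈ 0.8310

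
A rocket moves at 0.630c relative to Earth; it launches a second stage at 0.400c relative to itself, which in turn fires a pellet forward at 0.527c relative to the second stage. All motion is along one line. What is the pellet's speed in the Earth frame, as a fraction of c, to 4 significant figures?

Compose boost 2: (0.400 + 0.630)/(1 + 0.400×0.630) = 1.030/1.25200 = 0.822684
Compose boost 3: (0.527 + 0.822684)/(1 + 0.527×0.822684) = 1.34968/1.43355 = 0.9415

u ≈ 0.9415c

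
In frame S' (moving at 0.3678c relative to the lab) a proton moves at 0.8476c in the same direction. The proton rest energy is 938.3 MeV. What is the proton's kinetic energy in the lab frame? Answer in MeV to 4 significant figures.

K ≈ 1556 MeV

u_lab = (0.8476 + 0.3678)/(1 + 0.8476×0.3678) = 0.9265504
γ = 1/√(1 − 0.9265504²) = 2.65837
K = (γ − 1)m₀c² = (2.65837 − 1) × 938.3 = 1.65837 × 938.3 = 1556 MeV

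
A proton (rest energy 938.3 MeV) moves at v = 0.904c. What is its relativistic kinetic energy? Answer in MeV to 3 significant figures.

K ≈ 1260 MeV

γ = 1/√(1 − 0.904²) = 2.3390
K = (γ − 1)m₀c² = (2.3390 − 1) × 938.3 MeV = 1.3390 × 938.3 MeV = 1260 MeV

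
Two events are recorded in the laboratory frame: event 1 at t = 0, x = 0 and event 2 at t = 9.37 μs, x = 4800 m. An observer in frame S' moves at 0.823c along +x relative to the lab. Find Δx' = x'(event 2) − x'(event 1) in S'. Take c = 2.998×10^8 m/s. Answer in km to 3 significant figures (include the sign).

γ = 1/√(1 − 0.823²) = 1.7604
Δx' = γ(Δx − vΔt) = 1.7604 × (4800 m − 0.823×(2.998×10^8 m/s)×9.37×10^-6 s)
= 1.7604 × (2488.1 m) = 4.38 km

Δx' ≈ 4.38 km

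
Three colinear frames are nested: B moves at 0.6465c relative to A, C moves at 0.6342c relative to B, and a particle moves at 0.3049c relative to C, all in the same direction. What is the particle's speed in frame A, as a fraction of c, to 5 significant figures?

u ≈ 0.95008c

Compose boost 2: (0.6342 + 0.6465)/(1 + 0.6342×0.6465) = 1.2807/1.410010 = 0.9082912
Compose boost 3: (0.3049 + 0.9082912)/(1 + 0.3049×0.9082912) = 1.213191/1.276938 = 0.95008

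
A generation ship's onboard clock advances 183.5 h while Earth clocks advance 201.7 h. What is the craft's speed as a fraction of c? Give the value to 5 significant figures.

β ≈ 0.41512

γ = Δt/τ₀ = 201.7/183.5 = 1.099183
β = √(1 − 1/γ²) = √(1 − 1/1.099183²) = 0.41512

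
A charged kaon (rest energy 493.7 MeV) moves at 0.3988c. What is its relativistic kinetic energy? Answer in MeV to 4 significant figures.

K ≈ 44.66 MeV

γ = 1/√(1 − 0.3988²) = 1.09047
K = (γ − 1)m₀c² = (1.09047 − 1) × 493.7 MeV = 0.0904674 × 493.7 MeV = 44.66 MeV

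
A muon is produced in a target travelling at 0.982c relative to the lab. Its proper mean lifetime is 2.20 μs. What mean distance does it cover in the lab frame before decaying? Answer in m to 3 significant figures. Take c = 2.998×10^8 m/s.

d ≈ 3430 m

γ = 1/√(1 − 0.982²) = 5.2943
Dilated lifetime: Δt = γτ₀ = 5.2943 × 2.20 μs = 11.648 μs
d = vΔt = 0.982c × 11.648 μs = 2.9440×10^8 m/s × 1.1648×10^-5 s = 3430 m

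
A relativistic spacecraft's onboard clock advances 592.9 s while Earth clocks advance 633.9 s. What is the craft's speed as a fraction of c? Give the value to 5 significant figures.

γ = Δt/τ₀ = 633.9/592.9 = 1.069152
β = √(1 − 1/γ²) = √(1 − 1/1.069152²) = 0.35380

β ≈ 0.35380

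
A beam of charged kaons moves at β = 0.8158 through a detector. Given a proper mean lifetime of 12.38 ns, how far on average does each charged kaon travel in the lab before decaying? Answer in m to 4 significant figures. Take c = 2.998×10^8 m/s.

d ≈ 5.235 m

γ = 1/√(1 − 0.8158²) = 1.72910
Dilated lifetime: Δt = γτ₀ = 1.72910 × 12.38 ns = 21.4063 ns
d = vΔt = 0.8158c × 21.4063 ns = 2.44577×10^8 m/s × 2.14063×10^-8 s = 5.235 m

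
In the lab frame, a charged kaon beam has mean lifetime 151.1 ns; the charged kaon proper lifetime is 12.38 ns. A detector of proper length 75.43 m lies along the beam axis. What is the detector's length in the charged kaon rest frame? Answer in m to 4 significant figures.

Time dilation ⇒ γ = Δt/τ₀ = 151.1/12.38 = 12.2052
Length contraction: L = L₀/γ = 75.43/12.2052 = 6.180 m

L ≈ 6.180 m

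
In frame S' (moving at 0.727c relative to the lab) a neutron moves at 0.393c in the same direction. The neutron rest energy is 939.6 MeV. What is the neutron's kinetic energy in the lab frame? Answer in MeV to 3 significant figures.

u_lab = (0.393 + 0.727)/(1 + 0.393×0.727) = 0.871113
γ = 1/√(1 − 0.871113²) = 2.0363
K = (γ − 1)m₀c² = (2.0363 − 1) × 939.6 = 1.0363 × 939.6 = 974 MeV

K ≈ 974 MeV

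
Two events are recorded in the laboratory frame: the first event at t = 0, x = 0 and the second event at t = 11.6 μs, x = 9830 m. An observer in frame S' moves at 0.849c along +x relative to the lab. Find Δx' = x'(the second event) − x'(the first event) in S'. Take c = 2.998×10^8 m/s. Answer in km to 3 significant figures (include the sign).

Δx' ≈ 13.0 km

γ = 1/√(1 − 0.849²) = 1.8925
Δx' = γ(Δx − vΔt) = 1.8925 × (9830 m − 0.849×(2.998×10^8 m/s)×11.6×10^-6 s)
= 1.8925 × (6877.4 m) = 13.0 km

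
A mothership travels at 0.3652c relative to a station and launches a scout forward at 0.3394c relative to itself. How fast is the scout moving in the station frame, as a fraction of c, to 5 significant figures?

u ≈ 0.62690c

Compose boost 2: (0.3394 + 0.3652)/(1 + 0.3394×0.3652) = 0.70460/1.123949 = 0.62690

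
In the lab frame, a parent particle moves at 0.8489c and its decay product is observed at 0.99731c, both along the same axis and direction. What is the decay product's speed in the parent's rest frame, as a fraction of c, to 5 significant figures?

Inverse velocity addition: u' = (u − v)/(1 − uv/c²)
= (0.99731 − 0.8489)/(1 − 0.99731×0.8489) = 0.14841/0.1533835 = 0.96757

u' ≈ 0.96757c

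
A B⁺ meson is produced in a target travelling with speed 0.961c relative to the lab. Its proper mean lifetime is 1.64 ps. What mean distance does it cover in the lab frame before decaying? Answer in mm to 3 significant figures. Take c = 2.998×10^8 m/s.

γ = 1/√(1 − 0.961²) = 3.6160
Dilated lifetime: Δt = γτ₀ = 3.6160 × 1.64 ps = 5.9302 ps
d = vΔt = 0.961c × 5.9302 ps = 2.8811×10^8 m/s × 5.9302×10^-12 s = 1.71 mm

d ≈ 1.71 mm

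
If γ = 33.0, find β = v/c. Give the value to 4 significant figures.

β ≈ 0.9995

β = √(1 − 1/γ²) = √(1 − 1/33.0²) = √(0.999082) = 0.9995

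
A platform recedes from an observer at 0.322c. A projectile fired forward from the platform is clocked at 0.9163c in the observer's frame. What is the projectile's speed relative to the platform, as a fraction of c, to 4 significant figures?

u' ≈ 0.8430c

Inverse velocity addition: u' = (u − v)/(1 − uv/c²)
= (0.9163 − 0.322)/(1 − 0.9163×0.322) = 0.5943/0.704951 = 0.8430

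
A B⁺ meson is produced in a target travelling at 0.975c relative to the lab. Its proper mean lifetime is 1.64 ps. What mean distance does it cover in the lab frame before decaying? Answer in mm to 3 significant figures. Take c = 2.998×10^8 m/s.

d ≈ 2.16 mm

γ = 1/√(1 − 0.975²) = 4.5004
Dilated lifetime: Δt = γτ₀ = 4.5004 × 1.64 ps = 7.3806 ps
d = vΔt = 0.975c × 7.3806 ps = 2.9230×10^8 m/s × 7.3806×10^-12 s = 2.16 mm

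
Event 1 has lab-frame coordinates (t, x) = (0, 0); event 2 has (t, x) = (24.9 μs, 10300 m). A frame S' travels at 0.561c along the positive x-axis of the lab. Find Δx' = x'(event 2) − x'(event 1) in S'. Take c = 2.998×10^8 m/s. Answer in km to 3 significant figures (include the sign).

γ = 1/√(1 − 0.561²) = 1.2080
Δx' = γ(Δx − vΔt) = 1.2080 × (10300 m − 0.561×(2.998×10^8 m/s)×24.9×10^-6 s)
= 1.2080 × (6112.1 m) = 7.38 km

Δx' ≈ 7.38 km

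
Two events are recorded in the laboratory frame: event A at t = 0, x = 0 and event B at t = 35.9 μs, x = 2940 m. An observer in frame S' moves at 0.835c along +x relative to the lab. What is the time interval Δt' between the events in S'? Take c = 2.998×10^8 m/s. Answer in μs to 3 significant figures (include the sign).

Δt' ≈ 50.4 μs

γ = 1/√(1 − 0.835²) = 1.8174
Δt' = γ(Δt − vΔx/c²) = 1.8174 × (35.9 μs − 0.835×2940 m / (2.998×10^8 m/s))
= 1.8174 × (27.712 μs) = 50.4 μs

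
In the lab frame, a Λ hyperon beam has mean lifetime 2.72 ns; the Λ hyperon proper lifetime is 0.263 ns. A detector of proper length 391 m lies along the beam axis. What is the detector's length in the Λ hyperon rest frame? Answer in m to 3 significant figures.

Time dilation ⇒ γ = Δt/τ₀ = 2.72/0.263 = 10.342
Length contraction: L = L₀/γ = 391/10.342 = 37.8 m

L ≈ 37.8 m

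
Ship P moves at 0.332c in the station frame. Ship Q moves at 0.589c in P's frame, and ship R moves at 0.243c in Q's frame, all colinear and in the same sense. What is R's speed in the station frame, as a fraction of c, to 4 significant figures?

Compose boost 2: (0.589 + 0.332)/(1 + 0.589×0.332) = 0.9210/1.19555 = 0.770358
Compose boost 3: (0.243 + 0.770358)/(1 + 0.243×0.770358) = 1.01336/1.18720 = 0.8536

u ≈ 0.8536c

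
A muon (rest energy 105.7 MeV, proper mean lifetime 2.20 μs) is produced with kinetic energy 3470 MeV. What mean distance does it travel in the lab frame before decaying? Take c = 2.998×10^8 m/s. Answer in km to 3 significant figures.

γ = 1 + K/(m₀c²) = 1 + 3470/105.7 = 33.829
β = √(1 − 1/γ²) = 0.99956
Dilated lifetime: γτ₀ = 33.829 × 2.20 μs = 74.423 μs
d = βc·γτ₀ = 0.99956 × (2.998×10^8 m/s) × 7.4423×10^-5 s = 22.3 km

d ≈ 22.3 km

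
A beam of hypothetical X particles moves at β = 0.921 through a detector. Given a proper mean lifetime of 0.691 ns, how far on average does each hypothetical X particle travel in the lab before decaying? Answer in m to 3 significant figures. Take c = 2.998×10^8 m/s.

γ = 1/√(1 − 0.921²) = 2.5670
Dilated lifetime: Δt = γτ₀ = 2.5670 × 0.691 ns = 1.7738 ns
d = vΔt = 0.921c × 1.7738 ns = 2.7612×10^8 m/s × 1.7738×10^-9 s = 0.490 m

d ≈ 0.490 m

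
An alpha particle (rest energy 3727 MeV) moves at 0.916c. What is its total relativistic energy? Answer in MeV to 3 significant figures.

γ = 1/√(1 − 0.916²) = 2.4927
E = γm₀c² = 2.4927 × 3727 MeV = 9290 MeV

E ≈ 9290 MeV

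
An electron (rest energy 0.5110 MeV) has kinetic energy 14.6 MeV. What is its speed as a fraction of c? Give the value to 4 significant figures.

γ = 1 + K/(m₀c²) = 1 + 14.6/0.5110 = 29.5714
β = √(1 − 1/γ²) = 0.9994

β ≈ 0.9994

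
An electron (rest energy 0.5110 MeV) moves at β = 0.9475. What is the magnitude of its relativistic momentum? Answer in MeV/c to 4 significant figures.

p ≈ 1.514 MeV/c

γ = 1/√(1 − 0.9475²) = 3.12739
p = γβm₀c = 3.12739 × 0.9475 × 0.5110 MeV/c = 1.514 MeV/c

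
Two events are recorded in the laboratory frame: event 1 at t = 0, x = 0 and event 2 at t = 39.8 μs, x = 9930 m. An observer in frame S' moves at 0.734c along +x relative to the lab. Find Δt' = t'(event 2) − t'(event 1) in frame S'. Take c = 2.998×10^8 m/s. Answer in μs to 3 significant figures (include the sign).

γ = 1/√(1 − 0.734²) = 1.4724
Δt' = γ(Δt − vΔx/c²) = 1.4724 × (39.8 μs − 0.734×9930 m / (2.998×10^8 m/s))
= 1.4724 × (15.488 μs) = 22.8 μs

Δt' ≈ 22.8 μs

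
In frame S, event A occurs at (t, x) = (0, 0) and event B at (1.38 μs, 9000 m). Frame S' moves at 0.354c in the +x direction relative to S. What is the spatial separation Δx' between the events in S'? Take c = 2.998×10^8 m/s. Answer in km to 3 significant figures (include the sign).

γ = 1/√(1 − 0.354²) = 1.0692
Δx' = γ(Δx − vΔt) = 1.0692 × (9000 m − 0.354×(2.998×10^8 m/s)×1.38×10^-6 s)
= 1.0692 × (8853.5 m) = 9.47 km

Δx' ≈ 9.47 km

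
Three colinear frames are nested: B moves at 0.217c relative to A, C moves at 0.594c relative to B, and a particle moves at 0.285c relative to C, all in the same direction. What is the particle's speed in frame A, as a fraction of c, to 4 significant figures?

Compose boost 2: (0.594 + 0.217)/(1 + 0.594×0.217) = 0.8110/1.12890 = 0.718400
Compose boost 3: (0.285 + 0.718400)/(1 + 0.285×0.718400) = 1.00340/1.20474 = 0.8329

u ≈ 0.8329c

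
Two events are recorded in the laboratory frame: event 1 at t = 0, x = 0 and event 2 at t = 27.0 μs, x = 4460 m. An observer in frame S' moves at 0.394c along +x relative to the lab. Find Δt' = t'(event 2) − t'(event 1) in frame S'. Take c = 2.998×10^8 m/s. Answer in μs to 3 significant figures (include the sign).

γ = 1/√(1 − 0.394²) = 1.0880
Δt' = γ(Δt − vΔx/c²) = 1.0880 × (27.0 μs − 0.394×4460 m / (2.998×10^8 m/s))
= 1.0880 × (21.139 μs) = 23.0 μs

Δt' ≈ 23.0 μs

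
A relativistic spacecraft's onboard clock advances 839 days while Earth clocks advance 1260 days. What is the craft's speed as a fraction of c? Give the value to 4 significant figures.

β ≈ 0.7461

γ = Δt/τ₀ = 1260/839 = 1.50179
β = √(1 − 1/γ²) = √(1 − 1/1.50179²) = 0.7461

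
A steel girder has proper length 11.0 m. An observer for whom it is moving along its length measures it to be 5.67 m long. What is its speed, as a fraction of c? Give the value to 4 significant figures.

γ = L₀/L = 11.0/5.67 = 1.94004
β = √(1 − 1/γ²) = 0.8569

β ≈ 0.8569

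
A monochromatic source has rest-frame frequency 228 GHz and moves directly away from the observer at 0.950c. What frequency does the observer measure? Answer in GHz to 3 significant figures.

Relativistic Doppler: f_obs = f_src √((1−β)/(1+β))
= 228 × √(0.050000/1.9500) = 228 × 0.16013 = 36.5 GHz

f_obs ≈ 36.5 GHz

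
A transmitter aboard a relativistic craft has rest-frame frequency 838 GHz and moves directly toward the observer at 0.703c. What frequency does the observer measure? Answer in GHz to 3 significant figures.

Relativistic Doppler: f_obs = f_src √((1+β)/(1−β))
= 838 × √(1.7030/0.29700) = 838 × 2.3946 = 2010 GHz

f_obs ≈ 2010 GHz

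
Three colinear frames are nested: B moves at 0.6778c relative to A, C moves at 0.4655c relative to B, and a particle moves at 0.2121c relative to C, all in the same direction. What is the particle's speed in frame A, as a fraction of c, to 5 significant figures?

u ≈ 0.91291c

Compose boost 2: (0.4655 + 0.6778)/(1 + 0.4655×0.6778) = 1.1433/1.315516 = 0.8690887
Compose boost 3: (0.2121 + 0.8690887)/(1 + 0.2121×0.8690887) = 1.081189/1.184334 = 0.91291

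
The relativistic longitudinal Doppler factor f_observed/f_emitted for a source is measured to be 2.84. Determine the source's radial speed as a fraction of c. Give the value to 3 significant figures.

β ≈ 0.779

f_obs/f_src = √((1+β)/(1−β)) = 2.84  ⇒  (1+β)/(1−β) = 8.0656
β = |1 − D²|/(1 + D²) = |1 − 8.0656|/(1 + 8.0656) = 0.779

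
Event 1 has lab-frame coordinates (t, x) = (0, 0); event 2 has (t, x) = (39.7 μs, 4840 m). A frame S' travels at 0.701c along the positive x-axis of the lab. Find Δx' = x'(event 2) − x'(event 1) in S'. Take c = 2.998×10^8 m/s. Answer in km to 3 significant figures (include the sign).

Δx' ≈ -4.91 km

γ = 1/√(1 − 0.701²) = 1.4022
Δx' = γ(Δx − vΔt) = 1.4022 × (4840 m − 0.701×(2.998×10^8 m/s)×39.7×10^-6 s)
= 1.4022 × (-3503.3 m) = -4.91 km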